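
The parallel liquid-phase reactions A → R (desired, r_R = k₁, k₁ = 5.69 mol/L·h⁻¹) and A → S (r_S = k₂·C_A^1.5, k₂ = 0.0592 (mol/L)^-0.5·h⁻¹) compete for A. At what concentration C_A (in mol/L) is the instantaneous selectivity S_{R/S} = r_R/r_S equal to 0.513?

32.7 mol/L

S_{R/S} = (k₁/k₂)·C_A^-1.5 ⇒ C_A = (S·k₂/k₁)^(1/(-1.5)).
= (0.513×0.0592/5.69)^(-0.6667) = (0.005337)^(-0.6667) = 32.7 mol/L.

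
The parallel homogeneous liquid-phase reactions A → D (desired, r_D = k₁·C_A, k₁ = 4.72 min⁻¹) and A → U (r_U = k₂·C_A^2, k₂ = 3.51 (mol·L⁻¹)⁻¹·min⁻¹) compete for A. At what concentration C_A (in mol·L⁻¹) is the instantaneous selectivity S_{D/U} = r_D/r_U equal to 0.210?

S_{D/U} = (k₁/k₂)·C_A⁻¹ ⇒ C_A = (S·k₂/k₁)^(-1).
= (0.210×3.51/4.72)^(-1) = (0.1562)^(-1) = 6.40 mol·L⁻¹.

6.40 mol·L⁻¹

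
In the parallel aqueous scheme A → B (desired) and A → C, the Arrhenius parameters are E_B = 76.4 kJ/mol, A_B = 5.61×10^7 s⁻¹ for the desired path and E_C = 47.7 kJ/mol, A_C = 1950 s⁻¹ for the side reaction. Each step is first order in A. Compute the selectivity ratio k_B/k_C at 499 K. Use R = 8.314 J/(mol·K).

28.5

k_B/k_C = (A_B/A_C)·exp[−(E_B−E_C)/(RT)] = (A_B/A_C)·exp[(E_C−E_B)/(RT)].
(E_C−E_B)/(RT) = (47.7−76.4)×10³/(8.314×499) = -28700/4149 = -6.918.
k_B/k_C = (5.61×10^7/1950)·exp(-6.918) = 28769 × 9.900×10^-4 = 28.5.
Since E_B > E_C, raising the temperature improves selectivity toward B.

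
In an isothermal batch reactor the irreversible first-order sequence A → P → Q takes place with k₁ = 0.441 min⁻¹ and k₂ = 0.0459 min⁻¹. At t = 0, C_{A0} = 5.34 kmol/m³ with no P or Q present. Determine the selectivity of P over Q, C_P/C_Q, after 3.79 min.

Solving the coupled first-order balances gives C_P(t) = [k₁/(k₂−k₁)]·C_{A0}·(e^(−k₁t) − e^(−k₂t)).
e^(−k₁t) = e^(−0.441×3.79) = e^(−1.671) = 0.1880; e^(−k₂t) = e^(−0.1740) = 0.8403.
C_P = 0.441×5.34/(0.0459−0.441) × (0.1880−0.8403) = (-5.960)×(-0.6523) = 3.888 kmol/m³.
C_A = C_{A0}e^(−k₁t) = 1.004 kmol/m³, so C_Q = C_{A0}−C_A−C_P = 0.4479 kmol/m³; C_P/C_Q = 8.68.

8.68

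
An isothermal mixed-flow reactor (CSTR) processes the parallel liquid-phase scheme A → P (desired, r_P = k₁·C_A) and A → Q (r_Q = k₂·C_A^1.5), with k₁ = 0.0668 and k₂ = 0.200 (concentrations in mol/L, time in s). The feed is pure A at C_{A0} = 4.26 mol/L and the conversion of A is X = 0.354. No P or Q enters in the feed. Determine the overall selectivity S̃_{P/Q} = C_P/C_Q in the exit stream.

0.201

Exit C_A = C_{A0}(1−X) = 4.26×0.646 = 2.752 mol/L.
A CSTR operates uniformly at the exit composition, giving r_P = 0.1838 and r_Q = 0.9130 (each k·C_A^n at C_A = 2.752).
Overall selectivity = C_P/C_Q = r_Pτ/(r_Qτ) = r_P/r_Q = 0.201.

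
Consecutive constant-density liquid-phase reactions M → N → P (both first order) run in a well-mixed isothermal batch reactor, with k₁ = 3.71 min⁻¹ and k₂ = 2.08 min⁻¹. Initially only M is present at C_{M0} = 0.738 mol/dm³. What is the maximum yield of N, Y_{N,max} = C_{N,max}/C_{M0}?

Evaluating C_N at t_opt = ln(k₂/k₁)/(k₂−k₁) gives C_{N,max}/C_{M0} = (k₁/k₂)^[k₂/(k₂−k₁)].
= (3.71/2.08)^(2.08/(2.08−3.71)) = (1.784)^(-1.276) = 0.4779.

0.478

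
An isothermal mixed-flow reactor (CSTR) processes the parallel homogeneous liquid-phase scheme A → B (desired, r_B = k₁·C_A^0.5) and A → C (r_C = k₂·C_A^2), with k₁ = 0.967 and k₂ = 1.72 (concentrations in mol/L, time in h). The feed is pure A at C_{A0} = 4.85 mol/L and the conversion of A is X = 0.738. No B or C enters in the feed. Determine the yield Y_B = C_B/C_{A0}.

0.208

Exit C_A = C_{A0}(1−X) = 4.85×0.262 = 1.271 mol/L.
In a CSTR the entire volume is at exit conditions, so r_B = 0.967×1.271^0.5 = 1.090 and r_C = 1.72×1.271^2 = 2.777.
Fraction of consumed A going to B: r_B/(r_B+r_C) = 0.2819.
C_B = 0.2819·C_{A0}·X = 0.2819×4.85×0.738 = 1.01 mol/L; Y_B = C_B/C_{A0} = 0.208.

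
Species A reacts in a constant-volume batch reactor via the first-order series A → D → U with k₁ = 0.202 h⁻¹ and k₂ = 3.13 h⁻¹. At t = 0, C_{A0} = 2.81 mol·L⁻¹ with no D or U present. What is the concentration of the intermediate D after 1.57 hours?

0.140 mol·L⁻¹

The intermediate concentration in a first-order A→B→C sequence is C_D = k₁C_{A0}(e^(−k₁t) − e^(−k₂t))/(k₂−k₁).
e^(−k₁t) = e^(−0.202×1.57) = e^(−0.3171) = 0.7282; e^(−k₂t) = e^(−4.914) = 0.007342.
C_D = 0.202×2.81/(3.13−0.202) × (0.7282−0.007342) = 0.1939×0.7209 = 0.1398 mol·L⁻¹.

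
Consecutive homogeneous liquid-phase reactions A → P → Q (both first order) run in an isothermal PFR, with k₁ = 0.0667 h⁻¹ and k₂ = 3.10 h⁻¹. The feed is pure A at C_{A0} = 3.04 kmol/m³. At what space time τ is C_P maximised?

The intermediate peaks when r₁ = r₂, i.e. k₁e^(−k₁τ) = k₂e^(−k₂τ), giving τ_opt = ln(k₂/k₁)/(k₂−k₁).
= ln(3.10/0.0667)/(3.10−0.0667) = ln(46.48)/3.033 = 3.839/3.033 = 1.27 h.

1.27 h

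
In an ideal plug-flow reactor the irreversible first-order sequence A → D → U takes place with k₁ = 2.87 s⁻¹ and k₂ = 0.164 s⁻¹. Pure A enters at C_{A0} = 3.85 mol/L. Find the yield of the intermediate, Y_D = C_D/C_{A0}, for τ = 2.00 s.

For first-order series with pure A initially, C_D(τ) = k₁C_{A0}/(k₂−k₁)·(e^(−k₁τ) − e^(−k₂τ)).
e^(−k₁τ) = e^(−2.87×2.00) = e^(−5.740) = 0.003215; e^(−k₂τ) = e^(−0.3280) = 0.7204.
C_D = 2.87×3.85/(0.164−2.87) × (0.003215−0.7204) = (-4.083)×(-0.7171) = 2.928 mol/L.
Y_D = C_D/C_{A0} = 2.928/3.85 = 0.761.

0.761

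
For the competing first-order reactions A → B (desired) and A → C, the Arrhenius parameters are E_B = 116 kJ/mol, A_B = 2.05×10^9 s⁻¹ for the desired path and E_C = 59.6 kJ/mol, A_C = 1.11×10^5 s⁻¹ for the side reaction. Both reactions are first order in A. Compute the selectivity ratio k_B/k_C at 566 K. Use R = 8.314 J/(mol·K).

k_B/k_C = (A_B/A_C)·exp[−(E_B−E_C)/(RT)] = (A_B/A_C)·exp[(E_C−E_B)/(RT)].
(E_C−E_B)/(RT) = (59.6−116)×10³/(8.314×566) = -56400/4706 = -11.99.
k_B/k_C = (2.05×10^9/1.11×10^5)·exp(-11.99) = 18468 × 6.235×10^-6 = 0.115.

0.115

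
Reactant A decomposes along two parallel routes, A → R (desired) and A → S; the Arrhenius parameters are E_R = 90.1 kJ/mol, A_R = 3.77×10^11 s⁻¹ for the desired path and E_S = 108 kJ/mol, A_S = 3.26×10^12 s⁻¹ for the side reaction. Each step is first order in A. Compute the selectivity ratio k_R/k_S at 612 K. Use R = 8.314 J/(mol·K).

Since both paths have the same order in A, the concentration cancels and S_{R/S} = k_R/k_S = (A_R/A_S)·exp[(E_S−E_R)/(RT)].
(E_S−E_R)/(RT) = (108−90.1)×10³/(8.314×612) = 17900/5088 = 3.518.
k_R/k_S = (3.77×10^11/3.26×10^12)·exp(3.518) = 0.1156 × 33.72 = 3.90.

3.90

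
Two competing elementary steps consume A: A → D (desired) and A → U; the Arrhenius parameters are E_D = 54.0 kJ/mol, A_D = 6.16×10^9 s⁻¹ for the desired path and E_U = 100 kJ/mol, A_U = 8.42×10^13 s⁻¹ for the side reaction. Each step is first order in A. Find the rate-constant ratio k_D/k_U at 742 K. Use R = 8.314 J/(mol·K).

0.127

With equal orders, S_{D/U} = k_D/k_U = (A_D/A_U)·exp[(E_U−E_D)/(RT)].
(E_U−E_D)/(RT) = (100−54.0)×10³/(8.314×742) = 46000/6169 = 7.457.
k_D/k_U = (6.16×10^9/8.42×10^13)·exp(7.457) = 7.316×10^-5 × 1731 = 0.127.
Since E_D < E_U, lowering the temperature improves selectivity toward D.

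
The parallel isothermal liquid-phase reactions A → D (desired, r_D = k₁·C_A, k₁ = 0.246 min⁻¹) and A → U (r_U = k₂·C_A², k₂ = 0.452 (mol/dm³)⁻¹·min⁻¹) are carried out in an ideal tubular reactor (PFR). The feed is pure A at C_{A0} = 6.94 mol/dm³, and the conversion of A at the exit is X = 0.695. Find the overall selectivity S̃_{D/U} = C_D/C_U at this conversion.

0.132

C_A = C_{A0}(1−X) = 2.117 mol/dm³.
Along a PFR/batch, dC_D/dC_A = −r_D/(r_D+r_U) = −k₁/(k₁+k₂·C_A).
Integrating from C_{A0} to C_A: C_D = (0.246/0.452)·ln[(0.246+0.452·6.94)/(0.246+0.452·2.12)] = 0.5442·ln(3.383/1.203) = 0.5628 mol/dm³.
C_U = (C_{A0}−C_A)−C_D = 4.260 mol/dm³; S̃_{D/U} = 0.5628/4.260 = 0.132.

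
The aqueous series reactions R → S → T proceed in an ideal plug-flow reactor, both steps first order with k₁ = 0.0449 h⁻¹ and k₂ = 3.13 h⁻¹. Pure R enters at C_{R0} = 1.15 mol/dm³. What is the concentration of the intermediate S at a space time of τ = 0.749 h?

0.0146 mol/dm³

The intermediate concentration in a first-order A→B→C sequence is C_S = k₁C_{R0}(e^(−k₁τ) − e^(−k₂τ))/(k₂−k₁).
e^(−k₁τ) = e^(−0.0449×0.749) = e^(−0.03363) = 0.9669; e^(−k₂τ) = e^(−2.344) = 0.09591.
C_S = 0.0449×1.15/(3.13−0.0449) × (0.9669−0.09591) = 0.01674×0.8710 = 0.01458 mol/dm³.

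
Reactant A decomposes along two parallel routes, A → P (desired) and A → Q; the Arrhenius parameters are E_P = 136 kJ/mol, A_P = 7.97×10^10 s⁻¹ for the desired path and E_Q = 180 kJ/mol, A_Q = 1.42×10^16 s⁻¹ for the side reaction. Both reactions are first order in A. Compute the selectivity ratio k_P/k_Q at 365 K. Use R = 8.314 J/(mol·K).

With equal orders, S_{P/Q} = k_P/k_Q = (A_P/A_Q)·exp[(E_Q−E_P)/(RT)].
(E_Q−E_P)/(RT) = (180−136)×10³/(8.314×365) = 44000/3035 = 14.50.
k_P/k_Q = (7.97×10^10/1.42×10^16)·exp(14.50) = 5.613×10^-6 × 1.982×10^6 = 11.1.

11.1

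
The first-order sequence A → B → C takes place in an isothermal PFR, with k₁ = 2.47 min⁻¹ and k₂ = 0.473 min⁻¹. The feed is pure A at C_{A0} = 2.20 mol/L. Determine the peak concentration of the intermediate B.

At the optimum, C_{B,max}/C_{A0} = (k₁/k₂)^[k₂/(k₂−k₁)].
= (2.47/0.473)^(0.473/(0.473−2.47)) = (5.222)^(-0.2369) = 0.6760.
C_{B,max} = 0.6760×2.20 = 1.49 mol/L.

1.49 mol/L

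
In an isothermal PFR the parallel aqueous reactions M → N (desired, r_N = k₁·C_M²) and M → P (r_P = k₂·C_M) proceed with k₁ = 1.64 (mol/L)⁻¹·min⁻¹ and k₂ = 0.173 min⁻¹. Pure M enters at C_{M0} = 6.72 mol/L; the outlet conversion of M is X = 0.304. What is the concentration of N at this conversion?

2.01 mol/L

C_M = C_{M0}(1−X) = 4.677 mol/L.
Along a PFR/batch, dC_P/dC_M = −r_P/(r_N+r_P) = −k₂/(k₂+k₁·C_M).
Integrating from C_{M0} to C_M: C_P = (0.173/1.64)·ln[(0.173+1.64·6.72)/(0.173+1.64·4.68)] = 0.1055·ln(11.19/7.843) = 0.03752 mol/L.
Then C_N = (C_{M0}−C_M) − C_P = 2.043 − 0.03752 = 2.005 mol/L.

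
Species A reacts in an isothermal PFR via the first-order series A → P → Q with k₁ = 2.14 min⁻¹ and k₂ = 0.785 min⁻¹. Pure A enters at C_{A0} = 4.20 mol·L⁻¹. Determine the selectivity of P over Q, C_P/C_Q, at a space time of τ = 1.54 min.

0.751

The intermediate concentration in a first-order A→B→C sequence is C_P = k₁C_{A0}(e^(−k₁τ) − e^(−k₂τ))/(k₂−k₁).
e^(−k₁τ) = e^(−2.14×1.54) = e^(−3.296) = 0.03705; e^(−k₂τ) = e^(−1.209) = 0.2985.
C_P = 2.14×4.20/(0.785−2.14) × (0.03705−0.2985) = (-6.633)×(-0.2615) = 1.734 mol·L⁻¹.
C_A = C_{A0}e^(−k₁τ) = 0.1556 mol·L⁻¹, so C_Q = C_{A0}−C_A−C_P = 2.310 mol·L⁻¹; C_P/C_Q = 0.751.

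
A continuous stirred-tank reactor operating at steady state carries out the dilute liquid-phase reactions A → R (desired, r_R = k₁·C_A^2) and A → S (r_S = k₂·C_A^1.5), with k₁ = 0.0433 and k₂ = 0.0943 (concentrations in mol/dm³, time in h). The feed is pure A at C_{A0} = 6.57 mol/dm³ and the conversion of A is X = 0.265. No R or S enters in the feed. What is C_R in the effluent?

0.874 mol/dm³

Exit C_A = C_{A0}(1−X) = 6.57×0.735 = 4.829 mol/dm³.
A CSTR operates uniformly at the exit composition, giving r_R = 1.010 and r_S = 1.001 (each k·C_A^n at C_A = 4.829).
Fraction of consumed A going to R: r_R/(r_R+r_S) = 0.5022.
C_R = 0.5022·C_{A0}·X = 0.5022×6.57×0.265 = 0.874 mol/dm³.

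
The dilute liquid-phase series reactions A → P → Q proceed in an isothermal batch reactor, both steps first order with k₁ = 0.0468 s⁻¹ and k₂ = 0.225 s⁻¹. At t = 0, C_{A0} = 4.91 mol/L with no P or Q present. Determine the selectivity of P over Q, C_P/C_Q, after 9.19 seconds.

0.649

The intermediate concentration in a first-order A→B→C sequence is C_P = k₁C_{A0}(e^(−k₁t) − e^(−k₂t))/(k₂−k₁).
e^(−k₁t) = e^(−0.0468×9.19) = e^(−0.4301) = 0.6504; e^(−k₂t) = e^(−2.068) = 0.1265.
C_P = 0.0468×4.91/(0.225−0.0468) × (0.6504−0.1265) = 1.289×0.5240 = 0.6757 mol/L.
C_A = C_{A0}e^(−k₁t) = 3.194 mol/L, so C_Q = C_{A0}−C_A−C_P = 1.041 mol/L; C_P/C_Q = 0.649.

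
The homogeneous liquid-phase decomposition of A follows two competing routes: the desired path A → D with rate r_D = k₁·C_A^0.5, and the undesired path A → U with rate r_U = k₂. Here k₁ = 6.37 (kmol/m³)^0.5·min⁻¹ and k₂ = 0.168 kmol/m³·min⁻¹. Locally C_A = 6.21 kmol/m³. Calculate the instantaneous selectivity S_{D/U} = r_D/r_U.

94.5

S_{D/U} = r_D/r_U = (k₁·C_A^0.5)/(k₂) = (k₁/k₂)·C_A^0.5.
= (6.37×6.210^0.5) / (0.168) = 15.87/0.1680 = 94.5.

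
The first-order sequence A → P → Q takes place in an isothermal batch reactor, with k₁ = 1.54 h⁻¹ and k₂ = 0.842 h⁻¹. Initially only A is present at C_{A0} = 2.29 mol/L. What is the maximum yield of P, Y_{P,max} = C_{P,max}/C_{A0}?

0.483

For a first-order series the maximum intermediate yield is C_{P,max}/C_{A0} = (k₁/k₂)^[k₂/(k₂−k₁)].
= (1.54/0.842)^(0.842/(0.842−1.54)) = (1.829)^(-1.206) = 0.4827.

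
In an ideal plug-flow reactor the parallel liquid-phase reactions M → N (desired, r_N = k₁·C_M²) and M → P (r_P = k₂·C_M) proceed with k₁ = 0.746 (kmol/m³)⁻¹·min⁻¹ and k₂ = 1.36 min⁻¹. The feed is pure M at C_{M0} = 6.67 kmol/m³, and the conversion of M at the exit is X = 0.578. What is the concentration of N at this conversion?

2.75 kmol/m³

C_M = C_{M0}(1−X) = 2.815 kmol/m³.
Along a PFR/batch, dC_P/dC_M = −r_P/(r_N+r_P) = −k₂/(k₂+k₁·C_M).
Integrating from C_{M0} to C_M: C_P = (1.36/0.746)·ln[(1.36+0.746·6.67)/(1.36+0.746·2.81)] = 1.823·ln(6.336/3.460) = 1.103 kmol/m³.
Then C_N = (C_{M0}−C_M) − C_P = 3.855 − 1.103 = 2.752 kmol/m³.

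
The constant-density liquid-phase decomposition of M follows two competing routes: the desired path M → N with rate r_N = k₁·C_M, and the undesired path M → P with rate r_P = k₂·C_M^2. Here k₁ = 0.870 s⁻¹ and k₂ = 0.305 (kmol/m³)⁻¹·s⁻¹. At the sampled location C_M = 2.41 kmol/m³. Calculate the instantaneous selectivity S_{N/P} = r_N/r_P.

1.18

S_{N/P} = r_N/r_P = (k₁·C_M)/(k₂·C_M^2) = (k₁/k₂)·C_M⁻¹.
= (0.870×2.410) / (0.305×2.410^2) = 2.097/1.771 = 1.18.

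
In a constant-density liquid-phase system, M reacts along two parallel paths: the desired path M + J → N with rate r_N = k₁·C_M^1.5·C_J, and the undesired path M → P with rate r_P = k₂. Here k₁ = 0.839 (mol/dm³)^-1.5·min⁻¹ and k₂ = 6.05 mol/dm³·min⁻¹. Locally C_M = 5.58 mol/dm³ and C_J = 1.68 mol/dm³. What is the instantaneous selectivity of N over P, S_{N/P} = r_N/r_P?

3.07

S_{N/P} = r_N/r_P = (k₁·C_M^1.5·C_J)/(k₂) = (k₁/k₂)·C_M^1.5·C_J.
= (0.839×5.580^1.5×1.680) / (6.05) = 18.58/6.050 = 3.07.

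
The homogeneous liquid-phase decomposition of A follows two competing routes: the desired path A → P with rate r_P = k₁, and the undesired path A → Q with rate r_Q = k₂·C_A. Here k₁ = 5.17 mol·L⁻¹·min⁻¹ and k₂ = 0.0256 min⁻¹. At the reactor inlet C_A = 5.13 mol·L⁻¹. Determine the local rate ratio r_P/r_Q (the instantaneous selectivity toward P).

39.4

S_{P/Q} = r_P/r_Q = (k₁)/(k₂·C_A) = (k₁/k₂)·C_A⁻¹.
= (5.17) / (0.0256×5.130) = 5.170/0.1313 = 39.4.
The undesired path is higher order in A, so low C_A (CSTR or dilute feed) favours P.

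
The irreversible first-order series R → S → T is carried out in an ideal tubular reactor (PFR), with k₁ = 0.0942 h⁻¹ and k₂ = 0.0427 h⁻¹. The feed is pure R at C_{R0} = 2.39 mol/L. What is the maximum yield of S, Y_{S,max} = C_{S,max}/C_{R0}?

0.519

For a first-order series the maximum intermediate yield is C_{S,max}/C_{R0} = (k₁/k₂)^[k₂/(k₂−k₁)].
= (0.0942/0.0427)^(0.0427/(0.0427−0.0942)) = (2.206)^(-0.8291) = 0.5189.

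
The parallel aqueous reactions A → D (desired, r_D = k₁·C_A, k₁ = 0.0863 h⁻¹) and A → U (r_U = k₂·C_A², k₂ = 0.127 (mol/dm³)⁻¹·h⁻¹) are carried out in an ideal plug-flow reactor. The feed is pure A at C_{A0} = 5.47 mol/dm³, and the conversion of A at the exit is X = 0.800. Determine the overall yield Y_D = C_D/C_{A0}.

C_A = C_{A0}(1−X) = 1.094 mol/dm³.
Along a PFR/batch, dC_D/dC_A = −r_D/(r_D+r_U) = −k₁/(k₁+k₂·C_A).
Integrating from C_{A0} to C_A: C_D = (0.0863/0.127)·ln[(0.0863+0.127·5.47)/(0.0863+0.127·1.09)] = 0.6795·ln(0.7810/0.2252) = 0.8449 mol/dm³.
Y_D = C_D/C_{A0} = 0.8449/5.47 = 0.154.

0.154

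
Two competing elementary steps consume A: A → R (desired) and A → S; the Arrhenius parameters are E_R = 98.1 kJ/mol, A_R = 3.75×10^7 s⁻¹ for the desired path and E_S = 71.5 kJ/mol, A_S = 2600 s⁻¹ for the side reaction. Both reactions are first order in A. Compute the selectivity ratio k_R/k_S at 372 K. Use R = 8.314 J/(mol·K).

2.65

With equal orders, S_{R/S} = k_R/k_S = (A_R/A_S)·exp[(E_S−E_R)/(RT)].
(E_S−E_R)/(RT) = (71.5−98.1)×10³/(8.314×372) = -26600/3093 = -8.601.
k_R/k_S = (3.75×10^7/2600)·exp(-8.601) = 14423 × 1.840×10^-4 = 2.65.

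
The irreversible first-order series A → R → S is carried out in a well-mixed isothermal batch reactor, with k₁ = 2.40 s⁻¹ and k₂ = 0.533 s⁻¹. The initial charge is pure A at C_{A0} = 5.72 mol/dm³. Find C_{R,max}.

For a first-order series the maximum intermediate yield is C_{R,max}/C_{A0} = (k₁/k₂)^[k₂/(k₂−k₁)].
= (2.40/0.533)^(0.533/(0.533−2.40)) = (4.503)^(-0.2855) = 0.6508.
C_{R,max} = 0.6508×5.72 = 3.72 mol/dm³.

3.72 mol/dm³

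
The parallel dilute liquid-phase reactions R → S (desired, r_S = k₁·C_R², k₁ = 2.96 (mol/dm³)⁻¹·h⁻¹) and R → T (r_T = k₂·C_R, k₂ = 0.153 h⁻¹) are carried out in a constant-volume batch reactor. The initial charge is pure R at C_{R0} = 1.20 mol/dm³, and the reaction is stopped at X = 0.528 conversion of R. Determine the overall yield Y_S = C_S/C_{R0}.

C_R = C_{R0}(1−X) = 0.5664 mol/dm³.
Along a PFR/batch, dC_T/dC_R = −r_T/(r_S+r_T) = −k₂/(k₂+k₁·C_R).
Integrating from C_{R0} to C_R: C_T = (0.153/2.96)·ln[(0.153+2.96·1.20)/(0.153+2.96·0.566)] = 0.05169·ln(3.705/1.830) = 0.03647 mol/dm³.
Then C_S = (C_{R0}−C_R) − C_T = 0.6336 − 0.03647 = 0.5971 mol/dm³.
Y_S = C_S/C_{R0} = 0.5971/1.20 = 0.498.

0.498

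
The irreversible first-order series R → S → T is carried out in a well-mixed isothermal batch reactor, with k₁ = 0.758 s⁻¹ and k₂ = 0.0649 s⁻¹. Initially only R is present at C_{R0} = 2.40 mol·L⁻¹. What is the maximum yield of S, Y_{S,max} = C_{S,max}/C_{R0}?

0.794

Evaluating C_S at t_opt = ln(k₂/k₁)/(k₂−k₁) gives C_{S,max}/C_{R0} = (k₁/k₂)^[k₂/(k₂−k₁)].
= (0.758/0.0649)^(0.0649/(0.0649−0.758)) = (11.68)^(-0.09364) = 0.7944.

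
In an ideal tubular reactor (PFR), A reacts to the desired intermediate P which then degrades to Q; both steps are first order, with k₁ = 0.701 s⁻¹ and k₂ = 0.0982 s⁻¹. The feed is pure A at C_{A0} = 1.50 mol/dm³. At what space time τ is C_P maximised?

Setting dC_P/dτ = 0 gives τ_opt = ln(k₂/k₁)/(k₂−k₁).
= ln(0.0982/0.701)/(0.0982−0.701) = ln(0.1401)/-0.6028 = -1.966/-0.6028 = 3.26 s.

3.26 s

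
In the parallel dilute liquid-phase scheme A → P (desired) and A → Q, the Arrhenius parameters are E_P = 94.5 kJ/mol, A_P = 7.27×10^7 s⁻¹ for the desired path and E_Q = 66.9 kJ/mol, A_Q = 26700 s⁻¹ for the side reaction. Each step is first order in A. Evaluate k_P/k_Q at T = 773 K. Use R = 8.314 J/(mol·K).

Since both paths have the same order in A, the concentration cancels and S_{P/Q} = k_P/k_Q = (A_P/A_Q)·exp[(E_Q−E_P)/(RT)].
(E_Q−E_P)/(RT) = (66.9−94.5)×10³/(8.314×773) = -27600/6427 = -4.295.
k_P/k_Q = (7.27×10^7/26700)·exp(-4.295) = 2723 × 0.01364 = 37.1.

37.1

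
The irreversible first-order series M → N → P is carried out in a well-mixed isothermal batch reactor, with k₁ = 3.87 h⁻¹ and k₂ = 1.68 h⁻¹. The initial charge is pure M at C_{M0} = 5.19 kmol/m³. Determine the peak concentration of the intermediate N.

2.74 kmol/m³

For a first-order series the maximum intermediate yield is C_{N,max}/C_{M0} = (k₁/k₂)^[k₂/(k₂−k₁)].
= (3.87/1.68)^(1.68/(1.68−3.87)) = (2.304)^(-0.7671) = 0.5272.
C_{N,max} = 0.5272×5.19 = 2.74 kmol/m³.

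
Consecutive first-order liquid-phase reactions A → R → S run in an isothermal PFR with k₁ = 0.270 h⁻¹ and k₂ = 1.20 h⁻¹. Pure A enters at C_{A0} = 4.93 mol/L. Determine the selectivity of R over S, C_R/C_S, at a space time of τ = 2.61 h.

0.349

For first-order series with pure A initially, C_R(τ) = k₁C_{A0}/(k₂−k₁)·(e^(−k₁τ) − e^(−k₂τ)).
e^(−k₁τ) = e^(−0.270×2.61) = e^(−0.7047) = 0.4943; e^(−k₂τ) = e^(−3.132) = 0.04363.
C_R = 0.270×4.93/(1.20−0.270) × (0.4943−0.04363) = 1.431×0.4506 = 0.6450 mol/L.
C_A = C_{A0}e^(−k₁τ) = 2.437 mol/L, so C_S = C_{A0}−C_A−C_R = 1.848 mol/L; C_R/C_S = 0.349.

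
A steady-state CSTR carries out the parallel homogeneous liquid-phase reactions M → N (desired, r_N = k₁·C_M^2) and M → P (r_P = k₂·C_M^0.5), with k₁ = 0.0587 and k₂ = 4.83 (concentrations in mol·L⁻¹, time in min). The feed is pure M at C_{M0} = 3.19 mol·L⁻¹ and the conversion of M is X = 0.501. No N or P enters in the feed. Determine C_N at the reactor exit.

Exit C_M = C_{M0}(1−X) = 3.19×0.499 = 1.592 mol·L⁻¹.
Rates in a CSTR are evaluated at the outlet concentration: r_N = 0.0587×1.592^2 = 0.1487, r_P = 4.83×1.592^0.5 = 6.094.
Fraction of consumed M going to N: r_N/(r_N+r_P) = 0.02383.
C_N = 0.02383·C_{M0}·X = 0.02383×3.19×0.501 = 0.0381 mol·L⁻¹.

0.0381 mol·L⁻¹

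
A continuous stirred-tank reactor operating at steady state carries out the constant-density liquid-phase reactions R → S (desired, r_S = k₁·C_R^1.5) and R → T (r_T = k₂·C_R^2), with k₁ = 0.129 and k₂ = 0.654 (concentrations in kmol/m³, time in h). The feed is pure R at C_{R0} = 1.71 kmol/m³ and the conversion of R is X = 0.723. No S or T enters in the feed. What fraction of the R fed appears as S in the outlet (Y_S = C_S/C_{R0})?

0.161

Exit C_R = C_{R0}(1−X) = 1.71×0.277 = 0.4737 kmol/m³.
In a CSTR the entire volume is at exit conditions, so r_S = 0.129×0.4737^1.5 = 0.04205 and r_T = 0.654×0.4737^2 = 0.1467.
Fraction of consumed R going to S: r_S/(r_S+r_T) = 0.2228.
C_S = 0.2228·C_{R0}·X = 0.2228×1.71×0.723 = 0.275 kmol/m³; Y_S = C_S/C_{R0} = 0.161.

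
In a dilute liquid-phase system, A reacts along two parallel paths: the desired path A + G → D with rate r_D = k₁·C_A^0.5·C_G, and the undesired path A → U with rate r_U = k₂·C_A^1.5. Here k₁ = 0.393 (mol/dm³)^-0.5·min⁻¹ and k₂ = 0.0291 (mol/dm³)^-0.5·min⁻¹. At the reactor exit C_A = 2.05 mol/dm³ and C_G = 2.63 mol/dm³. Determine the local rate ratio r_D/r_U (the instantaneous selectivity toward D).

S_{D/U} = r_D/r_U = (k₁·C_A^0.5·C_G)/(k₂·C_A^1.5) = (k₁/k₂)·C_A⁻¹·C_G.
= (0.393×2.050^0.5×2.630) / (0.0291×2.050^1.5) = 1.480/0.08541 = 17.3.
The undesired path is higher order in A, so low C_A (CSTR or dilute feed) favours D.

17.3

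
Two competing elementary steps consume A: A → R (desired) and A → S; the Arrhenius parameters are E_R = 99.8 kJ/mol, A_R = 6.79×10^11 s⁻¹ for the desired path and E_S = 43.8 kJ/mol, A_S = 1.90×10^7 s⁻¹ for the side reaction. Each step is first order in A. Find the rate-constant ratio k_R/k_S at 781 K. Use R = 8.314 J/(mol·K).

With equal orders, S_{R/S} = k_R/k_S = (A_R/A_S)·exp[(E_S−E_R)/(RT)].
(E_S−E_R)/(RT) = (43.8−99.8)×10³/(8.314×781) = -56000/6493 = -8.624.
k_R/k_S = (6.79×10^11/1.90×10^7)·exp(-8.624) = 35737 × 1.797×10^-4 = 6.42.
Since E_R > E_S, raising the temperature improves selectivity toward R.

6.42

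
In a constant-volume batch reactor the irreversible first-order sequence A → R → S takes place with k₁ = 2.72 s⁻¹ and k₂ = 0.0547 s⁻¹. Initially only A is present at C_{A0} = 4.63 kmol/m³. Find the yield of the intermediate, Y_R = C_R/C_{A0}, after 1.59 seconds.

For first-order series with pure A initially, C_R(t) = k₁C_{A0}/(k₂−k₁)·(e^(−k₁t) − e^(−k₂t)).
e^(−k₁t) = e^(−2.72×1.59) = e^(−4.325) = 0.01324; e^(−k₂t) = e^(−0.08697) = 0.9167.
C_R = 2.72×4.63/(0.0547−2.72) × (0.01324−0.9167) = (-4.725)×(-0.9035) = 4.269 kmol/m³.
Y_R = C_R/C_{A0} = 4.269/4.63 = 0.922.

0.922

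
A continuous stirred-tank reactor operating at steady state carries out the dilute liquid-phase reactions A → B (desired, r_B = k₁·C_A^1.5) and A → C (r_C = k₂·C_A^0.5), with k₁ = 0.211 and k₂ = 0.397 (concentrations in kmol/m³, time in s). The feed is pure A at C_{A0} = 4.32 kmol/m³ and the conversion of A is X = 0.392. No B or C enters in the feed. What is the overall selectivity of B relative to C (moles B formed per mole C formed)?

Exit C_A = C_{A0}(1−X) = 4.32×0.608 = 2.627 kmol/m³.
In a CSTR the entire volume is at exit conditions, so r_B = 0.211×2.627^1.5 = 0.8982 and r_C = 0.397×2.627^0.5 = 0.6434.
Overall selectivity = C_B/C_C = r_Bτ/(r_Cτ) = r_B/r_C = 1.40.

1.40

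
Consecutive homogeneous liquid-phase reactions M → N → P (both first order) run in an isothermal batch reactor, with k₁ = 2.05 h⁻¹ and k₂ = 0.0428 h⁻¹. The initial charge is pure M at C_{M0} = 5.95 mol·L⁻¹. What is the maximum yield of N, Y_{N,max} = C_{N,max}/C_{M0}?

At the optimum, C_{N,max}/C_{M0} = (k₁/k₂)^[k₂/(k₂−k₁)].
= (2.05/0.0428)^(0.0428/(0.0428−2.05)) = (47.90)^(-0.02132) = 0.9208.

0.921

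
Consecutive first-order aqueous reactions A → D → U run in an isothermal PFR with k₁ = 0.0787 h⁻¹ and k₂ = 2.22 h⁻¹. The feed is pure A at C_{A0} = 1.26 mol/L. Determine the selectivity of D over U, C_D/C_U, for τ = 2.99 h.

0.161

The intermediate concentration in a first-order A→B→C sequence is C_D = k₁C_{A0}(e^(−k₁τ) − e^(−k₂τ))/(k₂−k₁).
e^(−k₁τ) = e^(−0.0787×2.99) = e^(−0.2353) = 0.7903; e^(−k₂τ) = e^(−6.638) = 0.001310.
C_D = 0.0787×1.26/(2.22−0.0787) × (0.7903−0.001310) = 0.04631×0.7890 = 0.03654 mol/L.
C_A = C_{A0}e^(−k₁τ) = 0.9958 mol/L, so C_U = C_{A0}−C_A−C_D = 0.2277 mol/L; C_D/C_U = 0.161.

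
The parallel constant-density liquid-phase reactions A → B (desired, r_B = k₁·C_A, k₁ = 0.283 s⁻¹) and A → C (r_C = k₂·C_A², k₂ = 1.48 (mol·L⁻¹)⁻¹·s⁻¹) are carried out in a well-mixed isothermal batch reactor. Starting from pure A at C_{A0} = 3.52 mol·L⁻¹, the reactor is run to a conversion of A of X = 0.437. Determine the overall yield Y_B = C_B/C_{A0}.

C_A = C_{A0}(1−X) = 1.982 mol·L⁻¹.
Along a PFR/batch, dC_B/dC_A = −r_B/(r_B+r_C) = −k₁/(k₁+k₂·C_A).
Integrating from C_{A0} to C_A: C_B = (0.283/1.48)·ln[(0.283+1.48·3.52)/(0.283+1.48·1.98)] = 0.1912·ln(5.493/3.216) = 0.1024 mol·L⁻¹.
Y_B = C_B/C_{A0} = 0.1024/3.52 = 0.0291.

0.0291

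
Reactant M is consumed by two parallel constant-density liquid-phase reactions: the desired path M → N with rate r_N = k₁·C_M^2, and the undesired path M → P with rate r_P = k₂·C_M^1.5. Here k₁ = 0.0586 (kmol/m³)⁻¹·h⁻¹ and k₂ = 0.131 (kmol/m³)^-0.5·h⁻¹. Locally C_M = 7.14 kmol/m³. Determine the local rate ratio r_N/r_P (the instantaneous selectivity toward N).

1.20

S_{N/P} = r_N/r_P = (k₁·C_M^2)/(k₂·C_M^1.5) = (k₁/k₂)·C_M^0.5.
= (0.0586×7.140^2) / (0.131×7.140^1.5) = 2.987/2.499 = 1.20.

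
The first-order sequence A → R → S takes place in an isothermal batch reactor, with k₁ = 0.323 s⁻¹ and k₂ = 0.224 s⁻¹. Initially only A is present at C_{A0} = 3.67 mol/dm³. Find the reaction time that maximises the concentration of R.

For first-order series the maximum of C_R occurs at t_opt = ln(k₂/k₁)/(k₂−k₁).
= ln(0.224/0.323)/(0.224−0.323) = ln(0.6935)/-0.09900 = -0.3660/-0.09900 = 3.70 s.

3.70 s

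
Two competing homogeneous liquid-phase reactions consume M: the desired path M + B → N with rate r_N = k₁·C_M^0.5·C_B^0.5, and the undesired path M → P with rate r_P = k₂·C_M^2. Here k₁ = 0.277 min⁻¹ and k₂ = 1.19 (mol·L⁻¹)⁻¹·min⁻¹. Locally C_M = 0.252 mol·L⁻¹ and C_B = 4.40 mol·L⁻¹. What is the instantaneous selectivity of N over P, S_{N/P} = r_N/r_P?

S_{N/P} = r_N/r_P = (k₁·C_M^0.5·C_B^0.5)/(k₂·C_M^2) = (k₁/k₂)·C_M^-1.5·C_B^0.5.
= (0.277×0.2520^0.5×4.400^0.5) / (1.19×0.2520^2) = 0.2917/0.07557 = 3.86.
The undesired path is higher order in M, so low C_M (CSTR or dilute feed) favours N.

3.86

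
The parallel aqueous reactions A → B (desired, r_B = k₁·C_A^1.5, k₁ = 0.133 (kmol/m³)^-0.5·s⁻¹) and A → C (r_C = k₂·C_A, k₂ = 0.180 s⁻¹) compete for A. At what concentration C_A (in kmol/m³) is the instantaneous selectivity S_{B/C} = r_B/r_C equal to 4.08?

S_{B/C} = (k₁/k₂)·C_A^0.5 ⇒ C_A = (S·k₂/k₁)^(2).
= (4.08×0.180/0.133)^(2) = (5.522)^(2) = 30.5 kmol/m³.

30.5 kmol/m³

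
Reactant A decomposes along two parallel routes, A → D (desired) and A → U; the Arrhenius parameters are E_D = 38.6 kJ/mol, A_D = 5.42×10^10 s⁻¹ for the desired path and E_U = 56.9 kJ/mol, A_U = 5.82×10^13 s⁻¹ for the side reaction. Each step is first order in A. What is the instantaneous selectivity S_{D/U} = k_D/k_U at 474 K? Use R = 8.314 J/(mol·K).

0.0968

With equal orders, S_{D/U} = k_D/k_U = (A_D/A_U)·exp[(E_U−E_D)/(RT)].
(E_U−E_D)/(RT) = (56.9−38.6)×10³/(8.314×474) = 18300/3941 = 4.644.
k_D/k_U = (5.42×10^10/5.82×10^13)·exp(4.644) = 9.313×10^-4 × 103.9 = 0.0968.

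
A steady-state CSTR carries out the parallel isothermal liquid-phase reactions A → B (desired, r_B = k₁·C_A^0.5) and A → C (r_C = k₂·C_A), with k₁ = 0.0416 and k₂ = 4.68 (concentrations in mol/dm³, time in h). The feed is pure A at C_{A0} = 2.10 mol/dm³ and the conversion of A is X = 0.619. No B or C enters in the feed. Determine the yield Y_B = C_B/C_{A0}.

0.00609

Exit C_A = C_{A0}(1−X) = 2.10×0.381 = 0.8001 mol/dm³.
Rates in a CSTR are evaluated at the outlet concentration: r_B = 0.0416×0.8001^0.5 = 0.03721, r_C = 4.68×0.8001 = 3.744.
Fraction of consumed A going to B: r_B/(r_B+r_C) = 0.009840.
C_B = 0.009840·C_{A0}·X = 0.009840×2.10×0.619 = 0.0128 mol/dm³; Y_B = C_B/C_{A0} = 0.00609.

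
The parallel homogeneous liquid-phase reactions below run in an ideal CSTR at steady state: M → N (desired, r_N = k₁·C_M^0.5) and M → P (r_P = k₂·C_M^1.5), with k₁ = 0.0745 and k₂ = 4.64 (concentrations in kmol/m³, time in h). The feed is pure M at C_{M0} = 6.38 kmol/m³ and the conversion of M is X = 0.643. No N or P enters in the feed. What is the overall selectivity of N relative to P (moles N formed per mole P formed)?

Exit C_M = C_{M0}(1−X) = 6.38×0.357 = 2.278 kmol/m³.
A CSTR operates uniformly at the exit composition, giving r_N = 0.1124 and r_P = 15.95 (each k·C_M^n at C_M = 2.278).
Overall selectivity = C_N/C_P = r_Nτ/(r_Pτ) = r_N/r_P = 0.00705.

0.00705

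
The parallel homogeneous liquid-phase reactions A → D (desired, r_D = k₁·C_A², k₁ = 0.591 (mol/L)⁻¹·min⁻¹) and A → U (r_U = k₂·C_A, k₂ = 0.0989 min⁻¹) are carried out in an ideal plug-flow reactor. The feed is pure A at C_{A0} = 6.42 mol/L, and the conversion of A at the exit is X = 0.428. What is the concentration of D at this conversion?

2.66 mol/L

C_A = C_{A0}(1−X) = 3.672 mol/L.
Along a PFR/batch, dC_U/dC_A = −r_U/(r_D+r_U) = −k₂/(k₂+k₁·C_A).
Integrating from C_{A0} to C_A: C_U = (0.0989/0.591)·ln[(0.0989+0.591·6.42)/(0.0989+0.591·3.67)] = 0.1673·ln(3.893/2.269) = 0.09033 mol/L.
Then C_D = (C_{A0}−C_A) − C_U = 2.748 − 0.09033 = 2.657 mol/L.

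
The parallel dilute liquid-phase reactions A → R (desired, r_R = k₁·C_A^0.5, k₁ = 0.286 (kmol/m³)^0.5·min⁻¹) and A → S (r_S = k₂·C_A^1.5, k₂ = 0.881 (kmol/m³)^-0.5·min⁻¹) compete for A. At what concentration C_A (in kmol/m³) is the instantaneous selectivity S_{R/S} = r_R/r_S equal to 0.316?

S_{R/S} = (k₁/k₂)·C_A⁻¹ ⇒ C_A = (S·k₂/k₁)^(-1).
= (0.316×0.881/0.286)^(-1) = (0.9734)^(-1) = 1.03 kmol/m³.

1.03 kmol/m³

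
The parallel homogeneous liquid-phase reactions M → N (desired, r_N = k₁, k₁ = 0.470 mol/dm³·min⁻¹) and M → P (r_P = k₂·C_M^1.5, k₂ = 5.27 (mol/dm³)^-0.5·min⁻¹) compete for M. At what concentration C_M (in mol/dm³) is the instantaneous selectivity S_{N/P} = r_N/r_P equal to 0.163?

0.669 mol/dm³

S_{N/P} = (k₁/k₂)·C_M^-1.5 ⇒ C_M = (S·k₂/k₁)^(1/(-1.5)).
= (0.163×5.27/0.470)^(-0.6667) = (1.828)^(-0.6667) = 0.669 mol/dm³.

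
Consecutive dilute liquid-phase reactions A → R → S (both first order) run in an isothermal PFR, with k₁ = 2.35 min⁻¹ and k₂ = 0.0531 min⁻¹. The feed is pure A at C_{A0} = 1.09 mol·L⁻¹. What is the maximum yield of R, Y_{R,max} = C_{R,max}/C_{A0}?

Evaluating C_R at τ_opt = ln(k₂/k₁)/(k₂−k₁) gives C_{R,max}/C_{A0} = (k₁/k₂)^[k₂/(k₂−k₁)].
= (2.35/0.0531)^(0.0531/(0.0531−2.35)) = (44.26)^(-0.02312) = 0.9161.

0.916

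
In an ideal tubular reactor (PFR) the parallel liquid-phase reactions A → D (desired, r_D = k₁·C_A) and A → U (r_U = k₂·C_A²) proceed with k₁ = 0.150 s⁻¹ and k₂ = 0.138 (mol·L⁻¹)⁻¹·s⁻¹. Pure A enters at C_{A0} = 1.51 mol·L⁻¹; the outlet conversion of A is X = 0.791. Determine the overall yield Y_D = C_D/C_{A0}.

0.443

C_A = C_{A0}(1−X) = 0.3156 mol·L⁻¹.
Along a PFR/batch, dC_D/dC_A = −r_D/(r_D+r_U) = −k₁/(k₁+k₂·C_A).
Integrating from C_{A0} to C_A: C_D = (0.150/0.138)·ln[(0.150+0.138·1.51)/(0.150+0.138·0.316)] = 1.087·ln(0.3584/0.1936) = 0.6696 mol·L⁻¹.
Y_D = C_D/C_{A0} = 0.6696/1.51 = 0.443.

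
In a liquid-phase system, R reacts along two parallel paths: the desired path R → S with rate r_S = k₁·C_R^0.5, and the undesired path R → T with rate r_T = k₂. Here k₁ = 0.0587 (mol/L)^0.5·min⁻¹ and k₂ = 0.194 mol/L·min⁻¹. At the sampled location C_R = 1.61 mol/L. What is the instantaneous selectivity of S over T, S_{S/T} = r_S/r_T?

S_{S/T} = r_S/r_T = (k₁·C_R^0.5)/(k₂) = (k₁/k₂)·C_R^0.5.
= (0.0587×1.610^0.5) / (0.194) = 0.07448/0.1940 = 0.384.

0.384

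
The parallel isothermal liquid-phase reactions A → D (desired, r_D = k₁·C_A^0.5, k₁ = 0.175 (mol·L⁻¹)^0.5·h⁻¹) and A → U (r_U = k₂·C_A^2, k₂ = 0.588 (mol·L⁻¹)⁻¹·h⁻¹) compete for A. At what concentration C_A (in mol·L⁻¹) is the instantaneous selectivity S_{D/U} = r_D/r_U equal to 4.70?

S_{D/U} = (k₁/k₂)·C_A^-1.5 ⇒ C_A = (S·k₂/k₁)^(1/(-1.5)).
= (4.70×0.588/0.175)^(-0.6667) = (15.79)^(-0.6667) = 0.159 mol·L⁻¹.

0.159 mol·L⁻¹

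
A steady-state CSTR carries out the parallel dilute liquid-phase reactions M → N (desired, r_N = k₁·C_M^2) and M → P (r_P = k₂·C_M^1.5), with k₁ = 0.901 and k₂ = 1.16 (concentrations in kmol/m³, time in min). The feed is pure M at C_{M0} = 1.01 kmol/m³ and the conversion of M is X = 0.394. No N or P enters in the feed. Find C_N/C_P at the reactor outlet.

0.608

Exit C_M = C_{M0}(1−X) = 1.01×0.606 = 0.6121 kmol/m³.
A CSTR operates uniformly at the exit composition, giving r_N = 0.3375 and r_P = 0.5555 (each k·C_M^n at C_M = 0.6121).
Overall selectivity = C_N/C_P = r_Nτ/(r_Pτ) = r_N/r_P = 0.608.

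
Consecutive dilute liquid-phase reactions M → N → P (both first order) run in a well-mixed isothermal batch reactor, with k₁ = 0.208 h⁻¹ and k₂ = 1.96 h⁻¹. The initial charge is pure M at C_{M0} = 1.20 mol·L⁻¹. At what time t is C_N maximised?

1.28 h

For first-order series the maximum of C_N occurs at t_opt = ln(k₂/k₁)/(k₂−k₁).
= ln(1.96/0.208)/(1.96−0.208) = ln(9.423)/1.752 = 2.243/1.752 = 1.28 h.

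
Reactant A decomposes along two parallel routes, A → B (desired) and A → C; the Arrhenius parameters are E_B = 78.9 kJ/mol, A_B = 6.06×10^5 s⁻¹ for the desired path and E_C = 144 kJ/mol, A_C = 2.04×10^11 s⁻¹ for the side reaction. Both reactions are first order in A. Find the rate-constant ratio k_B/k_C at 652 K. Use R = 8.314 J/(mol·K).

Since both paths have the same order in A, the concentration cancels and S_{B/C} = k_B/k_C = (A_B/A_C)·exp[(E_C−E_B)/(RT)].
(E_C−E_B)/(RT) = (144−78.9)×10³/(8.314×652) = 65100/5421 = 12.01.
k_B/k_C = (6.06×10^5/2.04×10^11)·exp(12.01) = 2.971×10^-6 × 1.643×10^5 = 0.488.
Since E_B < E_C, lowering the temperature improves selectivity toward B.

0.488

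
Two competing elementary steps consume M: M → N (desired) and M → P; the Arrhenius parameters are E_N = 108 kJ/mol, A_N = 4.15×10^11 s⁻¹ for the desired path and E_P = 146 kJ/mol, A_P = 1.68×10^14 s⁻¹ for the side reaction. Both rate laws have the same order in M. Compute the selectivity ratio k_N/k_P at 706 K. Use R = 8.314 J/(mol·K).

1.60

With equal orders, S_{N/P} = k_N/k_P = (A_N/A_P)·exp[(E_P−E_N)/(RT)].
(E_P−E_N)/(RT) = (146−108)×10³/(8.314×706) = 38000/5870 = 6.474.
k_N/k_P = (4.15×10^11/1.68×10^14)·exp(6.474) = 0.002470 × 648.0 = 1.60.
Since E_N < E_P, lowering the temperature improves selectivity toward N.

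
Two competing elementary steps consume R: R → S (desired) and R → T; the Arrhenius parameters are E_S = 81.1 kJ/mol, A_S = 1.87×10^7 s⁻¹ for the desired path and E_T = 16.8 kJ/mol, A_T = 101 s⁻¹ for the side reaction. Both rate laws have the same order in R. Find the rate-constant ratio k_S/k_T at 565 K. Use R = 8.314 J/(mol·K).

0.210

Since both paths have the same order in R, the concentration cancels and S_{S/T} = k_S/k_T = (A_S/A_T)·exp[(E_T−E_S)/(RT)].
(E_T−E_S)/(RT) = (16.8−81.1)×10³/(8.314×565) = -64300/4697 = -13.69.
k_S/k_T = (1.87×10^7/101)·exp(-13.69) = 1.851×10^5 × 1.136×10^-6 = 0.210.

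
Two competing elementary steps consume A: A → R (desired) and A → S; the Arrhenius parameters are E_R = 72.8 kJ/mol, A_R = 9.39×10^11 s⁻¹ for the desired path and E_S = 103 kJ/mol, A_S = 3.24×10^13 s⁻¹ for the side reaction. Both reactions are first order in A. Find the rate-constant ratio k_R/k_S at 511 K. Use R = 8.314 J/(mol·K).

Since both paths have the same order in A, the concentration cancels and S_{R/S} = k_R/k_S = (A_R/A_S)·exp[(E_S−E_R)/(RT)].
(E_S−E_R)/(RT) = (103−72.8)×10³/(8.314×511) = 30200/4248 = 7.108.
k_R/k_S = (9.39×10^11/3.24×10^13)·exp(7.108) = 0.02898 × 1222 = 35.4.

35.4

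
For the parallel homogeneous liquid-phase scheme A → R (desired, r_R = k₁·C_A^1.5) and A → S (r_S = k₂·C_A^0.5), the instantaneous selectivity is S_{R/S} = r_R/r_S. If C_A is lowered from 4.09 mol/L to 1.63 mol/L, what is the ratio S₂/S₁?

0.399

S_{R/S} = (k₁/k₂)·C_A, so S₂/S₁ = (C_{A,2}/C_{A,1}).
= 1.63/4.09 = 0.399.
Selectivity toward R falls as C_A falls — high-concentration operation is favoured.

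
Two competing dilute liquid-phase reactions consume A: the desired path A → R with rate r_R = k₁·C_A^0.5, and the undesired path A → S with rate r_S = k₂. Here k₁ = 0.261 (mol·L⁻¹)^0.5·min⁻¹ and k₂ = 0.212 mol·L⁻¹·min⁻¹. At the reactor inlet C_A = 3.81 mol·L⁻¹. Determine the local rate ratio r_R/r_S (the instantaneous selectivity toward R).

S_{R/S} = r_R/r_S = (k₁·C_A^0.5)/(k₂) = (k₁/k₂)·C_A^0.5.
= (0.261×3.810^0.5) / (0.212) = 0.5095/0.2120 = 2.40.
Since the desired path is higher order in A, keeping C_A high (PFR or concentrated feed) favours R.

2.40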